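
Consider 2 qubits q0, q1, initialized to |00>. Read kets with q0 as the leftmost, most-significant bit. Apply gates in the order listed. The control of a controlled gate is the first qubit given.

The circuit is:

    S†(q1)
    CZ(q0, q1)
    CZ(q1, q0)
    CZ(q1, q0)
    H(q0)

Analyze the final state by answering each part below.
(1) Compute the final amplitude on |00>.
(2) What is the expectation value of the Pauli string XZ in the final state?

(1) The amplitude on |00> is sqrt(2)/2.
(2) In the final state, XZ has expectation 1.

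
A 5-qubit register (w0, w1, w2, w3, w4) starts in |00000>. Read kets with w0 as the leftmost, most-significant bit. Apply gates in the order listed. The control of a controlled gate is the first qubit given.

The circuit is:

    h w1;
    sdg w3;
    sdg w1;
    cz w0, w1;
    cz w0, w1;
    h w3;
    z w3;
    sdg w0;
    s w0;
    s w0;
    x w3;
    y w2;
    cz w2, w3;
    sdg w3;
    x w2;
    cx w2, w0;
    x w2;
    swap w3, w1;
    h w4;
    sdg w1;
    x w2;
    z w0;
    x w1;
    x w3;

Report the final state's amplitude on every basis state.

The final amplitudes are sqrt(2)/4 on |00000>, sqrt(2)/4 on |00001>, sqrt(2)*I/4 on |00010>, sqrt(2)*I/4 on |00011>, -sqrt(2)/4 on |01000>, -sqrt(2)/4 on |01001>, -sqrt(2)*I/4 on |01010>, -sqrt(2)*I/4 on |01011>, and 0 on every other basis state. Key observation: gates 4-5 undo each other exactly, leaving only the rest of the circuit to track.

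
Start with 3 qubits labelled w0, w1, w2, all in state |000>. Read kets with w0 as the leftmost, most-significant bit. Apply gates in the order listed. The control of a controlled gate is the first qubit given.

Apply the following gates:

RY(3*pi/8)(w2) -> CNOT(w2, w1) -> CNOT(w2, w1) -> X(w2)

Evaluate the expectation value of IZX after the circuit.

The expectation value of IZX is sqrt(sqrt(2) + 2)/2.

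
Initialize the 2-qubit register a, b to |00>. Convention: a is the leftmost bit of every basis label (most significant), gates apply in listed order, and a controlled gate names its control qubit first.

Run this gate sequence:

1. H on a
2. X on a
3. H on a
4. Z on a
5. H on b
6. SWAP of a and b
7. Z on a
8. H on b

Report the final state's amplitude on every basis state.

After the circuit, the state carries amplitude 1/2 on |00>, 1/2 on |01>, -1/2 on |10>, -1/2 on |11>. Key observation: gates 1-4 undo each other exactly, leaving only the rest of the circuit to track.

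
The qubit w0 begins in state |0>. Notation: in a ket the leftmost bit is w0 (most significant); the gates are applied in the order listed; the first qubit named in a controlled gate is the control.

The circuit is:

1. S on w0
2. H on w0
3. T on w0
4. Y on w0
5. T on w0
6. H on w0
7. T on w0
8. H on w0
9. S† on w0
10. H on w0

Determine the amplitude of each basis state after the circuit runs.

The resulting statevector has amplitude 1/2 + I/2 on |0>, 1/2 - I/2 on |1>.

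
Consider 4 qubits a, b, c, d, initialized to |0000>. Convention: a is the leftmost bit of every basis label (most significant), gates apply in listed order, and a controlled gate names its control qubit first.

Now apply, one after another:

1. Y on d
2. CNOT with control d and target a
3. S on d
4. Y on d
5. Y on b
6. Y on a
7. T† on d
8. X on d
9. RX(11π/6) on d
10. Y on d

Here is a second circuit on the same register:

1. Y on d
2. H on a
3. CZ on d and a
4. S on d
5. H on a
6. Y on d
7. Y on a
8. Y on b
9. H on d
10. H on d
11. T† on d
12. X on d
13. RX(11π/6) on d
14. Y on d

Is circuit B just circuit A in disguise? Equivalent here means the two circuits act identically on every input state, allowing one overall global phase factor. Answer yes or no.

Yes, they are equivalent — the unitaries differ by at most a global phase.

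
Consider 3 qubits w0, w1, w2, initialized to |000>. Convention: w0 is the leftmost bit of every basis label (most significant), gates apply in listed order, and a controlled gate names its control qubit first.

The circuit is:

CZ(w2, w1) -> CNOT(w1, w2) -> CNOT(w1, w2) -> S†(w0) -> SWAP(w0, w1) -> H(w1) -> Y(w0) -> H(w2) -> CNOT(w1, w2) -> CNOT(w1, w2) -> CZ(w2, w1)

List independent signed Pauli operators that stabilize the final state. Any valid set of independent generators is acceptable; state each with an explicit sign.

The stabilizer group can be generated by +IXZ, +IZX, -ZII, among other valid generating sets.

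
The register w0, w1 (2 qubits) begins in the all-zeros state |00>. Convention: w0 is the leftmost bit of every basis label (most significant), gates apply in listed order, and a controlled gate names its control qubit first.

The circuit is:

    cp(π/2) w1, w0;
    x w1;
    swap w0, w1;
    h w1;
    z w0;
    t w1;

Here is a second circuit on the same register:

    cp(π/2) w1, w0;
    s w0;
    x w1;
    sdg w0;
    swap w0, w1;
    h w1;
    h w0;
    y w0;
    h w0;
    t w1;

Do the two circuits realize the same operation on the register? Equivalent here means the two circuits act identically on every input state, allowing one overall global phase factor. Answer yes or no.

No: there is an input state on which the two circuits produce genuinely different outputs (not merely differing by a phase).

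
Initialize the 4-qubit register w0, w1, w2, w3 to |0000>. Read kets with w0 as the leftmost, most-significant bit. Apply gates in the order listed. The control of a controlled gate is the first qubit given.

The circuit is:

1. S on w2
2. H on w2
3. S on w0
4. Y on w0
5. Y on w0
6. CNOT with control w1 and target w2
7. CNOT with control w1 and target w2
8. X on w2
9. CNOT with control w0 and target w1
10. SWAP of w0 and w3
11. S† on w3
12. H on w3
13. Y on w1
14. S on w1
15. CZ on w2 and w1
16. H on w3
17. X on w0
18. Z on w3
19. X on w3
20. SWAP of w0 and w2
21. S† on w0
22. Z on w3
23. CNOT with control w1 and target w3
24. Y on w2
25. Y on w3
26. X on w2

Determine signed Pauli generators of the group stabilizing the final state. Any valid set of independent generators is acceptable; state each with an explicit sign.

The stabilizer group can be generated by +YIII, -IZII, -IIZI, -IIIZ, among other valid generating sets.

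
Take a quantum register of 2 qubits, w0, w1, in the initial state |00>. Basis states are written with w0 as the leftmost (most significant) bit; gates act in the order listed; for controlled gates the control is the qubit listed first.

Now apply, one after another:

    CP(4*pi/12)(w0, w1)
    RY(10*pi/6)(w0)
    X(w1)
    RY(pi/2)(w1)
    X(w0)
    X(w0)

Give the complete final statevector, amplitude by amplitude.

After the circuit, the state carries amplitude sqrt(6)/4 on |00>, -sqrt(6)/4 on |01>, -sqrt(2)/4 on |10>, sqrt(2)/4 on |11>. Key observation: gates 5-6 undo each other exactly, leaving only the rest of the circuit to track.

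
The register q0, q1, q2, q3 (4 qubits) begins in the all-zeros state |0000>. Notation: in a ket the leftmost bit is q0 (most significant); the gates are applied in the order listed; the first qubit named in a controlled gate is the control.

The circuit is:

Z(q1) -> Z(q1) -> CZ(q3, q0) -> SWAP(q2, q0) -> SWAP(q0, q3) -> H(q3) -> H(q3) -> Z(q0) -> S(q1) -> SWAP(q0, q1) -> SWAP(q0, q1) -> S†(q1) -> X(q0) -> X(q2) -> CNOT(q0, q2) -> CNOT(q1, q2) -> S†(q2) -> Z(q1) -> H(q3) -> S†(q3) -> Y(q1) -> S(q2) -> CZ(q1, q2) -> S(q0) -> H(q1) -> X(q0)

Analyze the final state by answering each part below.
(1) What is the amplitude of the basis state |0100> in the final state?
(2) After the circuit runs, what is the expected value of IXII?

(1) The final state's coefficient on |0100> equals 1/2.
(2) The expectation value of IXII is -1.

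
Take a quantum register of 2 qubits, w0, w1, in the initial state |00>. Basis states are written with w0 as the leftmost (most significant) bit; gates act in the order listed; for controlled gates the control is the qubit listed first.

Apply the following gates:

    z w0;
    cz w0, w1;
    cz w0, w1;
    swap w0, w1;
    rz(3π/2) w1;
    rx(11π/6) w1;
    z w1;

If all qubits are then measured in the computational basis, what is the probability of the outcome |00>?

The probability of measuring |00> is sqrt(3)/4 + 1/2.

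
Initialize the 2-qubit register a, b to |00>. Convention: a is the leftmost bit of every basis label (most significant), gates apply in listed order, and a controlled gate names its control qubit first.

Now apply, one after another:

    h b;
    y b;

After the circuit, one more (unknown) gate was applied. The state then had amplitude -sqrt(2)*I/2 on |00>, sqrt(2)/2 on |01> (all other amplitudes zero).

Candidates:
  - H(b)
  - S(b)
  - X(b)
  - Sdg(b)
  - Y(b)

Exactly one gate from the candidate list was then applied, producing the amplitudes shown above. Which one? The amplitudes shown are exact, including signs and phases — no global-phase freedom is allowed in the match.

It was Sdg(b) that produced the state shown.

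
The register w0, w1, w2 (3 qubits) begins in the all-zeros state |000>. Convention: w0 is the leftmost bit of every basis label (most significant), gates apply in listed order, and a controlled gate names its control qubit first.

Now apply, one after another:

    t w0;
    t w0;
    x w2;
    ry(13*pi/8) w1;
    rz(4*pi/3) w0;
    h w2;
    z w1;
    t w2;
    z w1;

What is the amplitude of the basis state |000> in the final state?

The final state's coefficient on |000> equals sqrt(2)*exp(I*pi/3)*cos(3*pi/16)/2.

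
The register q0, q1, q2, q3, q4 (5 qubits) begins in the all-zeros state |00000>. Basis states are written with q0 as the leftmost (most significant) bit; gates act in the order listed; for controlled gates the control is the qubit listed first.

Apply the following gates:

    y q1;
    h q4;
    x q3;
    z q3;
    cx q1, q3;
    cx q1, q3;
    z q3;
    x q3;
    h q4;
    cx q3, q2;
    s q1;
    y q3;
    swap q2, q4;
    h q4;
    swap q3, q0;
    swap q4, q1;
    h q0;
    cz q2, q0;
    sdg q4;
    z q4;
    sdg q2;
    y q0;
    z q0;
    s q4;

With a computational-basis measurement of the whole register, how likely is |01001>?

The probability of measuring |01001> is 1/4.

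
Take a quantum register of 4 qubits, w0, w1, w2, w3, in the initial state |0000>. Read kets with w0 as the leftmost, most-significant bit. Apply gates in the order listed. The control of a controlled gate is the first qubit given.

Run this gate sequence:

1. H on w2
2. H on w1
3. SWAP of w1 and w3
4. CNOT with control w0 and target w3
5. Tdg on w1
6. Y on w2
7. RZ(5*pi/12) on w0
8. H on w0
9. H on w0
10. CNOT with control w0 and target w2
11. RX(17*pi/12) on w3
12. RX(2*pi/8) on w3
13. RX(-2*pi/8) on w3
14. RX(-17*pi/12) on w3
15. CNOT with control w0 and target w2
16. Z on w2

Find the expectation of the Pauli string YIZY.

The observable YIZY averages to 0.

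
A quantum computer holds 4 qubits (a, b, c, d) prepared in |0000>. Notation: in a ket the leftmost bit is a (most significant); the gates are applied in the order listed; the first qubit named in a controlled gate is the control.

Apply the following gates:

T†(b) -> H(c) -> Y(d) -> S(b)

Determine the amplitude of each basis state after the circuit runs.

The final amplitudes are sqrt(2)*I/2 on |0001>, sqrt(2)*I/2 on |0011>, and 0 on every other basis state.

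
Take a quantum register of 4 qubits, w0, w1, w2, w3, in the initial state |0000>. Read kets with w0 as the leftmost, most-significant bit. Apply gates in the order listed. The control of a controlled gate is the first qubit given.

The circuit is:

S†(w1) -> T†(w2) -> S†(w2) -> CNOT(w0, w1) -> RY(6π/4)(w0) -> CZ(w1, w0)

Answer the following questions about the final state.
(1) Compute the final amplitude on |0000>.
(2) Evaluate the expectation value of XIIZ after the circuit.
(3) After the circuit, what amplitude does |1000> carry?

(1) The amplitude on |0000> is -sqrt(2)/2.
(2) In the final state, XIIZ has expectation -1.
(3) |1000> carries amplitude sqrt(2)/2 in the final state.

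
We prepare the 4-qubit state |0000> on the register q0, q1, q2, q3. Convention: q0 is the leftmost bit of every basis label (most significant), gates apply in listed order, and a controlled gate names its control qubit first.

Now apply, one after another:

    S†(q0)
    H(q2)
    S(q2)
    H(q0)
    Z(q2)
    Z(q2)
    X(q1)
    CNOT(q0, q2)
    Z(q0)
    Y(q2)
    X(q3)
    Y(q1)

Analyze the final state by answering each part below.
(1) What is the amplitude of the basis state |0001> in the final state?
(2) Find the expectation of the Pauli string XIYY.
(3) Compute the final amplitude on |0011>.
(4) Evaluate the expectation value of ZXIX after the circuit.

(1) The final state's coefficient on |0001> equals -I/2.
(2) The observable XIYY averages to 0.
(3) |0011> carries amplitude 1/2 in the final state.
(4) The observable ZXIX averages to 0.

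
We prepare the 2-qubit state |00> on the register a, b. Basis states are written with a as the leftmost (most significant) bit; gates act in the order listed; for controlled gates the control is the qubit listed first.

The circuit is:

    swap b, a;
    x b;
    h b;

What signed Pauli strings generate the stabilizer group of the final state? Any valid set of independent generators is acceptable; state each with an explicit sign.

The stabilizer group can be generated by -IX, +ZI, among other valid generating sets.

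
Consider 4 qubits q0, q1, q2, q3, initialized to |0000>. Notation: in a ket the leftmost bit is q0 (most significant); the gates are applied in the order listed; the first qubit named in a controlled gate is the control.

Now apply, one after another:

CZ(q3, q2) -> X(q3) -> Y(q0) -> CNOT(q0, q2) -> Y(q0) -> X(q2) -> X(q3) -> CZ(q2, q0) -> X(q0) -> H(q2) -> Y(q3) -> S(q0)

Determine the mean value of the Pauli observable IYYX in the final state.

The observable IYYX averages to 0.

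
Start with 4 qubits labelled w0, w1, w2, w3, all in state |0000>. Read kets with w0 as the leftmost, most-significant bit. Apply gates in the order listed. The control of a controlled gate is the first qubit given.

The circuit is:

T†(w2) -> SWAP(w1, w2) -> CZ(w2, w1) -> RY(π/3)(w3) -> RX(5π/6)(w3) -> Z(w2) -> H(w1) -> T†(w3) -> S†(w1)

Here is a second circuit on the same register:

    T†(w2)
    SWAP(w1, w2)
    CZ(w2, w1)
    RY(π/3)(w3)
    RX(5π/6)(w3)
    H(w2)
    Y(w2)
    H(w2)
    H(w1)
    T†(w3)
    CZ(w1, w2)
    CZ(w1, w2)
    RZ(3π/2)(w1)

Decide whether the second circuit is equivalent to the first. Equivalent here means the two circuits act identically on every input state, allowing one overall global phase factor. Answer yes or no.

No: there is an input state on which the two circuits produce genuinely different outputs (not merely differing by a phase).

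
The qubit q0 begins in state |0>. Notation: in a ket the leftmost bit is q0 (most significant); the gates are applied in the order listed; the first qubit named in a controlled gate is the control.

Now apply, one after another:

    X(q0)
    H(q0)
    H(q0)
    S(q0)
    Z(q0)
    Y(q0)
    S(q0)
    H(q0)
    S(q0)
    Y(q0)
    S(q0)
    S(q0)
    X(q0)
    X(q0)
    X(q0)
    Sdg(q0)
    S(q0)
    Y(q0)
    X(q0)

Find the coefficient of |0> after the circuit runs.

|0> carries amplitude -sqrt(2)/2 in the final state.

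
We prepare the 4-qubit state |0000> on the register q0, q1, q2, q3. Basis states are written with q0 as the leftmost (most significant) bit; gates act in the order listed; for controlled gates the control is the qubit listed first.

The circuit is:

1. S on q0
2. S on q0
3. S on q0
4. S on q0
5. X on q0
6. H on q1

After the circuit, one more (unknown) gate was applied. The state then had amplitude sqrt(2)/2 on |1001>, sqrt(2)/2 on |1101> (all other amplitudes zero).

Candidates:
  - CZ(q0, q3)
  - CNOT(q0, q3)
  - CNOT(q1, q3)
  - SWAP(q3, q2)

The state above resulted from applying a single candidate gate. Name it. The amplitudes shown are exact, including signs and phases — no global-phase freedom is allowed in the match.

The unique candidate consistent with the amplitudes is CNOT(q0, q3). Key observation: steps 1-4 multiply out to the identity, so the circuit reduces to the remaining gates.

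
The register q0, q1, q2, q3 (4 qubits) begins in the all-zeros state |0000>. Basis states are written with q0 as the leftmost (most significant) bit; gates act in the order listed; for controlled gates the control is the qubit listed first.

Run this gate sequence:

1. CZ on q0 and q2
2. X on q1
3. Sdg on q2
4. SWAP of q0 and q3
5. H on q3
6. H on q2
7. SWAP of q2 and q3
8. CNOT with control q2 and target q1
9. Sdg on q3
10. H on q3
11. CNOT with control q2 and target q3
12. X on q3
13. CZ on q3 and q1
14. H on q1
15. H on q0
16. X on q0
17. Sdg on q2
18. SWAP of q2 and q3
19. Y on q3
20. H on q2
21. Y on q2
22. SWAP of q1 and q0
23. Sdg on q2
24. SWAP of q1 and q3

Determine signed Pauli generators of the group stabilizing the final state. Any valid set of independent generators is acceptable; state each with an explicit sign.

The final state is stabilized by the group generated by +XZII, +ZXII, -IIXI, +IIIX; other independent generating sets are equally valid.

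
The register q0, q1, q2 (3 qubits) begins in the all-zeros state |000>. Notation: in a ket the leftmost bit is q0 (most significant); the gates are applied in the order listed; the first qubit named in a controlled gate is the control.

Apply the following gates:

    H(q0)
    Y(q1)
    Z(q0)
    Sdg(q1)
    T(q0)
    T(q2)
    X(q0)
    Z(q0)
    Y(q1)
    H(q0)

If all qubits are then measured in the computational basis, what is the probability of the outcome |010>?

A full measurement returns |010> with probability 0.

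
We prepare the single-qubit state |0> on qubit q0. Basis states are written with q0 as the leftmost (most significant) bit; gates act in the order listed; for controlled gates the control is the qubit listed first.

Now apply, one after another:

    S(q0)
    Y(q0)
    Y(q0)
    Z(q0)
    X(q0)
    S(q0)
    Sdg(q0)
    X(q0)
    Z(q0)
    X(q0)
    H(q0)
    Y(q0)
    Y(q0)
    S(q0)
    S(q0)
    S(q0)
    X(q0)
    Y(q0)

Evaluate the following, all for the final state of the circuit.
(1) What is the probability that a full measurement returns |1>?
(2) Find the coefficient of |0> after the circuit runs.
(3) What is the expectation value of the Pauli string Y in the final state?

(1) A full measurement returns |1> with probability 1/2. Key observation: the block from step 4 through step 9 cancels to the identity and can be dropped.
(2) The amplitude on |0> is -sqrt(2)*I/2.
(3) The observable Y averages to -1.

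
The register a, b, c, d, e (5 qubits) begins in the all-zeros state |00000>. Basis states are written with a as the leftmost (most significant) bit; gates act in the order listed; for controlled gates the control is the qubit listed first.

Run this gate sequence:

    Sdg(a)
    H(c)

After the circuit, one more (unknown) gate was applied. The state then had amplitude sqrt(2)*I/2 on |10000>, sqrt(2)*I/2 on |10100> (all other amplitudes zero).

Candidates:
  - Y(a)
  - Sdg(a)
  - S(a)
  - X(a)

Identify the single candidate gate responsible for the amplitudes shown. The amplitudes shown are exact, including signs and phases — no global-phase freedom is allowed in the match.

The unique candidate consistent with the amplitudes is Y(a).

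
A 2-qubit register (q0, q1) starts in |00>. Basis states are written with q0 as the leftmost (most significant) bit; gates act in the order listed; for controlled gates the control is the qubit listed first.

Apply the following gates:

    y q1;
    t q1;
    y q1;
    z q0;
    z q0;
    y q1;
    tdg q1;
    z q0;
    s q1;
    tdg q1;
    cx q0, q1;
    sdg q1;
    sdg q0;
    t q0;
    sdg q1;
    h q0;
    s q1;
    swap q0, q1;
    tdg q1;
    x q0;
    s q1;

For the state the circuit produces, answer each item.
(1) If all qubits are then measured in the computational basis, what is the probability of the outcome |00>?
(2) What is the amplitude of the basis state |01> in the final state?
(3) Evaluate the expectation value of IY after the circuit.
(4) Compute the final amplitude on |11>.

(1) Outcome |00> occurs with probability 1/2. Key observation: the block from step 2 through step 7 cancels to the identity and can be dropped.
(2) |01> carries amplitude sqrt(2)*I/2 in the final state.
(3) In the final state, IY has expectation sqrt(2)/2.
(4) The final state's coefficient on |11> equals 0.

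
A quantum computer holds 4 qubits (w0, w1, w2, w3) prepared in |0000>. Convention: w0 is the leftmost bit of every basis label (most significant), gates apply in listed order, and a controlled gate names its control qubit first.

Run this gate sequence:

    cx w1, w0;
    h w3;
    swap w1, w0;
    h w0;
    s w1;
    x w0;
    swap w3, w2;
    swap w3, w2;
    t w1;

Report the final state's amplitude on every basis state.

After the circuit, the state carries amplitude 1/2 on |0000>, 1/2 on |0001>, 1/2 on |1000>, 1/2 on |1001>, and 0 on every other basis state. Key observation: steps 7-8 multiply out to the identity, so the circuit reduces to the remaining gates.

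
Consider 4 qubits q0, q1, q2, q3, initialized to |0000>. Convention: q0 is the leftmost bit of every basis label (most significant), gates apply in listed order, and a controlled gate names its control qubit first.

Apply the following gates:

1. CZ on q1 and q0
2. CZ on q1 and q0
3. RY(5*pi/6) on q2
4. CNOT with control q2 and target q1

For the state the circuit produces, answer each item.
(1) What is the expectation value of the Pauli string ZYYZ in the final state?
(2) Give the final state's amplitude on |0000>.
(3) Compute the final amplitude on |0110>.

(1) The expectation value of ZYYZ is -1/2. Key observation: steps 1-2 multiply out to the identity, so the circuit reduces to the remaining gates.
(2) The amplitude on |0000> is -sqrt(2)/4 + sqrt(6)/4.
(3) |0110> carries amplitude sqrt(2)/4 + sqrt(6)/4 in the final state.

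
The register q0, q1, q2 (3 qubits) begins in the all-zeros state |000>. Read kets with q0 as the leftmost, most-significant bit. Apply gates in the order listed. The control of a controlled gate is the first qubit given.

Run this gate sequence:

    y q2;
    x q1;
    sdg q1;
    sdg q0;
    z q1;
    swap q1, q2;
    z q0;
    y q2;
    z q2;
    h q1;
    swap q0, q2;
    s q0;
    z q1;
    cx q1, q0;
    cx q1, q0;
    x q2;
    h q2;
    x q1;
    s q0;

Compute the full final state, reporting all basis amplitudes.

The resulting statevector has amplitude I/2 on |000>, -I/2 on |001>, I/2 on |010>, -I/2 on |011>, 0 on |100>, 0 on |101>, 0 on |110>, 0 on |111>.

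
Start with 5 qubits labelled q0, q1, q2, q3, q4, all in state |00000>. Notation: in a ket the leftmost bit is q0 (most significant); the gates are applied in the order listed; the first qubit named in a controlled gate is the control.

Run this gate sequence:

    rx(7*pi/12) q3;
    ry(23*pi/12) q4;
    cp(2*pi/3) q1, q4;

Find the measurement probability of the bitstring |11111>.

Outcome |11111> occurs with probability 0.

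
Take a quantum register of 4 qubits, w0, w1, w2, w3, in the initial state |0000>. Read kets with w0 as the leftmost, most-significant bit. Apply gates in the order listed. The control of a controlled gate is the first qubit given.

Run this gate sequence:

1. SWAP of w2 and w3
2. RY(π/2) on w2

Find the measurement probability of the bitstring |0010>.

The probability of measuring |0010> is 1/2.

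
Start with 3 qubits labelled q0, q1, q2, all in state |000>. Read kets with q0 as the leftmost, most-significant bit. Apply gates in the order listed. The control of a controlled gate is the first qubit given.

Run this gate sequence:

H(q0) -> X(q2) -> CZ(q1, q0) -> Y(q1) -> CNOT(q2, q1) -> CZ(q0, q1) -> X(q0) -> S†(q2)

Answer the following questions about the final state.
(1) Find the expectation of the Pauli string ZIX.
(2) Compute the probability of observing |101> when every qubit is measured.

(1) The observable ZIX averages to 0.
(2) A full measurement returns |101> with probability 1/2.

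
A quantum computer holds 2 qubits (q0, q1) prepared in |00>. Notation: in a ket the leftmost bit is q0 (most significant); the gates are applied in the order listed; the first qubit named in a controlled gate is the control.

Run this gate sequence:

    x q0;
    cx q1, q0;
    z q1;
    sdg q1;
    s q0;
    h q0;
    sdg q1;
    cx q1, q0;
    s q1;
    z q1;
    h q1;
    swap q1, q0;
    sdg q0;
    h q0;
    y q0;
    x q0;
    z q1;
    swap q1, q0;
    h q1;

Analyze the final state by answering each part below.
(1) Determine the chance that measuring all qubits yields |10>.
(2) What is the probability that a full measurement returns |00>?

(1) A full measurement returns |10> with probability 1/4.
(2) The probability of measuring |00> is 1/4.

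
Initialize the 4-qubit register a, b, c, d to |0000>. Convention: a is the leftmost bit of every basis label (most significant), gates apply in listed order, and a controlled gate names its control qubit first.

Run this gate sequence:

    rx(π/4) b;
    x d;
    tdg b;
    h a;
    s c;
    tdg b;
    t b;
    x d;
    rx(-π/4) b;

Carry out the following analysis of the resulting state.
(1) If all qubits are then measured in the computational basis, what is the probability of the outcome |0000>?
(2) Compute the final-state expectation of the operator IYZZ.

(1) The probability of measuring |0000> is sqrt(2)/16 + 3/8.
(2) The expectation value of IYZZ is 1/2 - sqrt(2)/4.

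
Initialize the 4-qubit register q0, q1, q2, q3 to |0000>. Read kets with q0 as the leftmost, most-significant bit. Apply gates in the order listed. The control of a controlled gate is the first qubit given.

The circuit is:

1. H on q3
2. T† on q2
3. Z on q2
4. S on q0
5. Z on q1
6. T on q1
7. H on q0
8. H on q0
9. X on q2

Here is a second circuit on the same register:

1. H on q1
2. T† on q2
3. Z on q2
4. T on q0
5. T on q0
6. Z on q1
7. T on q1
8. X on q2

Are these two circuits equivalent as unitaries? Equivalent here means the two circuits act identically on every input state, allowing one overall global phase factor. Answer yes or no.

No, they are not equivalent — no single phase factor reconciles the two unitaries.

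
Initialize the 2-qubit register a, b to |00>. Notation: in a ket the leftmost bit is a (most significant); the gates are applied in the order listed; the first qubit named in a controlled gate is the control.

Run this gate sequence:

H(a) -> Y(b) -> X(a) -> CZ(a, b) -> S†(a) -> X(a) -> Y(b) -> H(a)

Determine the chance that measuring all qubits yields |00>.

Outcome |00> occurs with probability 1/2.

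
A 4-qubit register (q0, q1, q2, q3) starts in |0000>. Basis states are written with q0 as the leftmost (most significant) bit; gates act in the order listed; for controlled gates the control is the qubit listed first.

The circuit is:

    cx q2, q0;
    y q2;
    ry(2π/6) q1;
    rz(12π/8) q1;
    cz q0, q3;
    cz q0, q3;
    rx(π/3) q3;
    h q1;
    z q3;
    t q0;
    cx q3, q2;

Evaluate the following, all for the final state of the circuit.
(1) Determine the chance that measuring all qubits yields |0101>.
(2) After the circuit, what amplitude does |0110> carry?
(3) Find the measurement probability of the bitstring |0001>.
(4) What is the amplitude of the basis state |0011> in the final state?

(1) A full measurement returns |0101> with probability 1/8.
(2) The amplitude on |0110> is (sqrt(6) - 3*sqrt(2)*I)*exp(I*pi/4)/8.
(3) The probability of measuring |0001> is 1/8.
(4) The final state's coefficient on |0011> equals 0.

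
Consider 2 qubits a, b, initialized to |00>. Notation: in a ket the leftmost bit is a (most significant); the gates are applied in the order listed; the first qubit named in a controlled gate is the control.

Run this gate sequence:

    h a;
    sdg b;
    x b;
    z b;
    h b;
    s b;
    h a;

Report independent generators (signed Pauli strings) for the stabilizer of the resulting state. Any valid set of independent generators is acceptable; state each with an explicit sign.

The stabilizer group can be generated by -IY, +ZI, among other valid generating sets.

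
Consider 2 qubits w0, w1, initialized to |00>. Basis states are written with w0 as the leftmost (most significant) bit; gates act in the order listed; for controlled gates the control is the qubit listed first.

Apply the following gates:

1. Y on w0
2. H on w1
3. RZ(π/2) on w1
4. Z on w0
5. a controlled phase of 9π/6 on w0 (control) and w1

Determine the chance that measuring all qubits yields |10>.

The probability of measuring |10> is 1/2.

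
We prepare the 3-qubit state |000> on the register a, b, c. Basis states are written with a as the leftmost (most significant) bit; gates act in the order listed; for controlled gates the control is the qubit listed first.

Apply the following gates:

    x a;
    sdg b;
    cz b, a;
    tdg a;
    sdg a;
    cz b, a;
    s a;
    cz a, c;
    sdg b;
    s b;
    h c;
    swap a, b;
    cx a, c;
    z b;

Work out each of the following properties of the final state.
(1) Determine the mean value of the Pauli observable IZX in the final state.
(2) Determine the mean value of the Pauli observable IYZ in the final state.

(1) In the final state, IZX has expectation -1.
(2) In the final state, IYZ has expectation 0.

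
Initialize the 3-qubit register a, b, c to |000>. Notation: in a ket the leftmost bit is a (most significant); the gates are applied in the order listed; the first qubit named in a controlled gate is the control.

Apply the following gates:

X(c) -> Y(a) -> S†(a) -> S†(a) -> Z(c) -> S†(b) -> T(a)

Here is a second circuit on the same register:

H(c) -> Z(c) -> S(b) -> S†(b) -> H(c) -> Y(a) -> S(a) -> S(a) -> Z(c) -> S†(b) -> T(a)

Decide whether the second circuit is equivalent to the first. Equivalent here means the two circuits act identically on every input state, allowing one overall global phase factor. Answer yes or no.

Yes, they are equivalent — the unitaries differ by at most a global phase.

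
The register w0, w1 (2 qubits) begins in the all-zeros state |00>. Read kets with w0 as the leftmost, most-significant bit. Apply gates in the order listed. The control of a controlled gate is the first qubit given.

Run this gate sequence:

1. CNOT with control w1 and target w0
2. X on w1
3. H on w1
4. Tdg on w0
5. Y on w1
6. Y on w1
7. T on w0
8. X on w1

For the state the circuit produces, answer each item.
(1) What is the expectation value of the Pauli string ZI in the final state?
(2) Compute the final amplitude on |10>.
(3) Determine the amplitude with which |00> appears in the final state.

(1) The expectation value of ZI is 1. Key observation: steps 4-7 multiply out to the identity, so the circuit reduces to the remaining gates.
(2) |10> carries amplitude 0 in the final state.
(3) |00> carries amplitude -sqrt(2)/2 in the final state.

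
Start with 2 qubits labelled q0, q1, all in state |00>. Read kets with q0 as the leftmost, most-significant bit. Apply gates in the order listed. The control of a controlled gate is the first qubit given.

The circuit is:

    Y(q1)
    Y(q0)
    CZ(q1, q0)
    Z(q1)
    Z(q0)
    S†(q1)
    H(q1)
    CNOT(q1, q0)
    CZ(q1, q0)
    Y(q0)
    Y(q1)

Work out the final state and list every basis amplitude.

The final amplitudes are 0 on |00>, -sqrt(2)*I/2 on |01>, sqrt(2)*I/2 on |10>, 0 on |11>.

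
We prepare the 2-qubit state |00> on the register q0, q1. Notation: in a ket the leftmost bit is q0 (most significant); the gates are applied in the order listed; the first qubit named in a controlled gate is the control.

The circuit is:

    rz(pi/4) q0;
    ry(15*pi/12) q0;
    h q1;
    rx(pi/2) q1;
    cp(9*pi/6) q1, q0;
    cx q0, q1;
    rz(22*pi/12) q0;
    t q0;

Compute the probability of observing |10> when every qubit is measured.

Outcome |10> occurs with probability sqrt(2)/8 + 1/4.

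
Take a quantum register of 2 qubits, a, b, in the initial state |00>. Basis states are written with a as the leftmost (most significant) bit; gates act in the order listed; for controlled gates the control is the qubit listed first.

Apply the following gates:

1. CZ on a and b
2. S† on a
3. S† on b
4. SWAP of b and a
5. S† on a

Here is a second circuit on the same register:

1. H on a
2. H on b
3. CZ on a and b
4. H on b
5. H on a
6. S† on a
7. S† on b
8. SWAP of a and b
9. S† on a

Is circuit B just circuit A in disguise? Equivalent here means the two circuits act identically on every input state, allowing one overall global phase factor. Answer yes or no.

No — the two circuits implement different unitaries, even allowing a global phase.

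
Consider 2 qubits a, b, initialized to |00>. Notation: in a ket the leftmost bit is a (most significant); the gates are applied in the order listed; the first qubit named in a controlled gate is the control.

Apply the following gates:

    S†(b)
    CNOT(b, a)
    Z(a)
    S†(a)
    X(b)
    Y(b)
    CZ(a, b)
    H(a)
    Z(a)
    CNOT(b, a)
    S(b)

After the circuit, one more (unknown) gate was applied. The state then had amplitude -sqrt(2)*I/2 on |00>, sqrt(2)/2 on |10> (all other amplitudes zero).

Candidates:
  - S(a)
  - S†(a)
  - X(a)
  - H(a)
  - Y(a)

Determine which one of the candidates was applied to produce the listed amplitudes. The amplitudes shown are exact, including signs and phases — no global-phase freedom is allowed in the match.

It was S†(a) that produced the state shown.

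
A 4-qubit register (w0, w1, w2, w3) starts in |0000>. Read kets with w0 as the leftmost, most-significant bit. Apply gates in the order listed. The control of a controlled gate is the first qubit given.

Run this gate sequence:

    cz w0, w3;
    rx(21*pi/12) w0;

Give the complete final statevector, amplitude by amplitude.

The final amplitudes are -sqrt(sqrt(2) + 2)/2 on |0000>, -I*sqrt(2 - sqrt(2))/2 on |1000>, and 0 on every other basis state.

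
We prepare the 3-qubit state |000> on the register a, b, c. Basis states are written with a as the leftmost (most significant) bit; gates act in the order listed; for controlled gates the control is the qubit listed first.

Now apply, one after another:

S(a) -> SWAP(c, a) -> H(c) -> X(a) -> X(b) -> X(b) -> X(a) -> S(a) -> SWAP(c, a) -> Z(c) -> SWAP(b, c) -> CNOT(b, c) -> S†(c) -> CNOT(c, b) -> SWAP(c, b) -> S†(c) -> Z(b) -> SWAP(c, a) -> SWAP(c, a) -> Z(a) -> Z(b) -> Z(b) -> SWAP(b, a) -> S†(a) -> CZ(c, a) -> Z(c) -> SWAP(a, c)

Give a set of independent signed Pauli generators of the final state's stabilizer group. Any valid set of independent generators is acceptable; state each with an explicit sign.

One valid set of independent stabilizer generators is -IXI, +ZII, +IIZ (any independent generating set of the same group is equally correct). Key observation: the block from step 4 through step 7 cancels to the identity and can be dropped.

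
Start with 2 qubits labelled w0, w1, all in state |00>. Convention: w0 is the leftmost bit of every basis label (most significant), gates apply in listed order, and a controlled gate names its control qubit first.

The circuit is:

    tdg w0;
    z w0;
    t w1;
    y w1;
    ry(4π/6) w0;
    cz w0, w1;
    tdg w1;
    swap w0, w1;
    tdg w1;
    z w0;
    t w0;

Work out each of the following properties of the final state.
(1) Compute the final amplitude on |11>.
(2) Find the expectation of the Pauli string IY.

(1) |11> carries amplitude sqrt(3)*exp(I*pi/4)/2 in the final state.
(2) The expectation value of IY is sqrt(6)/4.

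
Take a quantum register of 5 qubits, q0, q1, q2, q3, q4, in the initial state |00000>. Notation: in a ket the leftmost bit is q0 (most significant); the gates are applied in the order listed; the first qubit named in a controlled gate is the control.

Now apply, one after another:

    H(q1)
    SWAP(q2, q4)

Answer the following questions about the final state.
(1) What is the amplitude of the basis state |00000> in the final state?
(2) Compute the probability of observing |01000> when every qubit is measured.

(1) The amplitude on |00000> is sqrt(2)/2.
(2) The probability of measuring |01000> is 1/2.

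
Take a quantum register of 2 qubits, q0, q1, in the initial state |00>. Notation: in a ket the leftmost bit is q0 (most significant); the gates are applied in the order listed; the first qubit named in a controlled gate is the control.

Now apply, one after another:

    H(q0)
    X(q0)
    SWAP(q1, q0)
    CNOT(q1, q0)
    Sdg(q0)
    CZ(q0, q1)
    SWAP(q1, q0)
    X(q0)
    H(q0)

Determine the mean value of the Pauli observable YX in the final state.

The observable YX averages to 1.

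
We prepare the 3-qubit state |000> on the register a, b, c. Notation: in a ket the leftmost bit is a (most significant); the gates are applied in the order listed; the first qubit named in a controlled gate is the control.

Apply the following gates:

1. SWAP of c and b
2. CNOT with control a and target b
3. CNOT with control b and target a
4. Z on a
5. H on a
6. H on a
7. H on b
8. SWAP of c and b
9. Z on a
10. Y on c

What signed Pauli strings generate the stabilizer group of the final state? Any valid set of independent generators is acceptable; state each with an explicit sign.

The final state is stabilized by the group generated by -IIX, +ZII, +IZI; other independent generating sets are equally valid.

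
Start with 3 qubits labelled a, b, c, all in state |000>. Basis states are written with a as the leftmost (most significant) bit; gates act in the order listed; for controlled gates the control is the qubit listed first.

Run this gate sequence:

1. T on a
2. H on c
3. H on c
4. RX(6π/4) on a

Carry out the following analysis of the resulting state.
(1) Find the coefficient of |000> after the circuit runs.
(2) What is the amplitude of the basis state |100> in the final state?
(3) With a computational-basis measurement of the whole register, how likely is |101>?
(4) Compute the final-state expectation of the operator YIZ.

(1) |000> carries amplitude -sqrt(2)/2 in the final state. Key observation: steps 2-3 multiply out to the identity, so the circuit reduces to the remaining gates.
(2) The amplitude on |100> is -sqrt(2)*I/2.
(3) A full measurement returns |101> with probability 0.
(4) The expectation value of YIZ is 1.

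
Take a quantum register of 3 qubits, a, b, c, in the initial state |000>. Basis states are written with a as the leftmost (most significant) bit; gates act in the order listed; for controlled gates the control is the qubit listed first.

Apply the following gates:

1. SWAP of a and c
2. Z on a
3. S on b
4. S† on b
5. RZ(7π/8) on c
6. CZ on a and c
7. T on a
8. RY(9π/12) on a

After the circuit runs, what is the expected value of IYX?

The observable IYX averages to 0. Key observation: steps 3-4 multiply out to the identity, so the circuit reduces to the remaining gates.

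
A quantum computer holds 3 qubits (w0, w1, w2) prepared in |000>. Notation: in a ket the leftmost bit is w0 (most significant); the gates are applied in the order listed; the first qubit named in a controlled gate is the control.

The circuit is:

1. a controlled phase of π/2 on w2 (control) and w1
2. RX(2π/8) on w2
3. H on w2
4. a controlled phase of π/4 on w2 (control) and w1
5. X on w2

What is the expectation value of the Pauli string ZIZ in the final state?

In the final state, ZIZ has expectation 0.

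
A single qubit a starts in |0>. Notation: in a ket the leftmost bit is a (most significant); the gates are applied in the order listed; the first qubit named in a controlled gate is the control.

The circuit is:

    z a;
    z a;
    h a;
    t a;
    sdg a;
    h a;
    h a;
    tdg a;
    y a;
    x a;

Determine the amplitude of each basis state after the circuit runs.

After the circuit, the state carries amplitude sqrt(2)*I/2 on |0>, -sqrt(2)/2 on |1>.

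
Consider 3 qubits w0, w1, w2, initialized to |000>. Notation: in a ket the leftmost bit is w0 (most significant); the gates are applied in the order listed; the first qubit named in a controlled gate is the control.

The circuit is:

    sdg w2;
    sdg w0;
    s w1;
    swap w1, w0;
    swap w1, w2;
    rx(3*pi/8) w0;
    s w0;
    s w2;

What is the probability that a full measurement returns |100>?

Outcome |100> occurs with probability sin(3*pi/16)**2.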